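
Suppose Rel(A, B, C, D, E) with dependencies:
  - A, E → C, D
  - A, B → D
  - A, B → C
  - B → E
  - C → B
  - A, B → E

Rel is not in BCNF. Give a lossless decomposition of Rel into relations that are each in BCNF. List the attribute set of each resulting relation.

Candidate keys of the original relation: {A, B}, {A, C}, {A, E}.
Within {A, B, C, D, E}: {B}⁺ ∩ {A, B, C, D, E} = {B, E}, not the whole set, so B → E violates BCNF; decompose into {B, E} and {A, B, C, D}.
{B, E} is in BCNF.
Within {A, B, C, D}: {C}⁺ ∩ {A, B, C, D} = {B, C}, not the whole set, so C → B violates BCNF; decompose into {B, C} and {A, C, D}.
{B, C} is in BCNF.
{A, C, D} is in BCNF.

{A, C, D}; {B, C}; {B, E}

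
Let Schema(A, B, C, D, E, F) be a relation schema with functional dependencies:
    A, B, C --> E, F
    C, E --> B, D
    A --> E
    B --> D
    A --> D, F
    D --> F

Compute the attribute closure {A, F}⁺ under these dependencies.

Start with {A, F}.
A --> E applies; add {E} → now {A, E, F}.
A --> D, F applies; add {D} → now {A, D, E, F}.
No further FD applies.

{A, D, E, F}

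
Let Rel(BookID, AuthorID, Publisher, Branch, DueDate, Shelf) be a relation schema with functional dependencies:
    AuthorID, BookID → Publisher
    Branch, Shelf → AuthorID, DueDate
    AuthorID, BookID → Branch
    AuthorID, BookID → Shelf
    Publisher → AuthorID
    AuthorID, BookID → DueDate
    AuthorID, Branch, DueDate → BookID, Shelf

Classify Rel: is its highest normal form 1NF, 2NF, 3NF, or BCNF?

3NF

Candidate keys: {AuthorID, BookID}, {AuthorID, Branch, DueDate}, {BookID, Publisher}, {Branch, DueDate, Publisher}, {Branch, Shelf}. Prime attributes: {AuthorID, BookID, Branch, DueDate, Publisher, Shelf}.
Publisher → AuthorID breaks BCNF: {Publisher}⁺ = {AuthorID, Publisher}, so {Publisher} is not a superkey.
But every attribute on its right side ({AuthorID}) is prime, and the same holds for every other non-superkey FD, so 3NF still holds.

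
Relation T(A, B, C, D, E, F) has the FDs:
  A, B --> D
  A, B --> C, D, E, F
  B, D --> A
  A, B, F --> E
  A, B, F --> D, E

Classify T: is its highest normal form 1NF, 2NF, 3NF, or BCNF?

Candidate keys: {A, B}, {B, D}. Prime attributes: {A, B, D}.
Every FD has a superkey on the left, so the relation is in BCNF.

BCNF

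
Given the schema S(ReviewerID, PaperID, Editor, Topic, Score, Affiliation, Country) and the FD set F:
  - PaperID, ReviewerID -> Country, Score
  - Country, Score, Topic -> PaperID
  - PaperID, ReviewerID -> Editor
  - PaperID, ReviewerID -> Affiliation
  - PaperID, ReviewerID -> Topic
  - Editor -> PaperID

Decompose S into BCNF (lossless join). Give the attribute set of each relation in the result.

{Affiliation, Country, Editor, ReviewerID, Score, Topic}; {Country, PaperID, Score, Topic}

Candidate keys of the original relation: {Country, ReviewerID, Score, Topic}, {Editor, ReviewerID}, {PaperID, ReviewerID}.
{Affiliation, Country, Editor, PaperID, ReviewerID, Score, Topic}: {Country, Score, Topic} determines {Country, PaperID, Score, Topic} here but is not a superkey — split on Country, Score, Topic -> PaperID, giving {Country, PaperID, Score, Topic} and {Affiliation, Country, Editor, ReviewerID, Score, Topic}.
{Country, PaperID, Score, Topic} is in BCNF.
{Affiliation, Country, Editor, ReviewerID, Score, Topic} is in BCNF.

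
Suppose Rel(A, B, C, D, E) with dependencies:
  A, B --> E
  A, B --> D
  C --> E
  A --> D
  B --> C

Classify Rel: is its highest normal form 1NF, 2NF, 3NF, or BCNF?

Candidate key: {A, B}. Prime attributes: {A, B}.
For C --> E we have {C}⁺ = {C, E}; {C} is not a superkey, so BCNF fails.
C --> E determines the non-prime attribute {E} from a non-superkey — 3NF is violated.
{A} is a proper subset of the key {A, B}, and {A}⁺ contains the non-prime attribute {D} — a partial dependency, so 2NF is violated.

1NF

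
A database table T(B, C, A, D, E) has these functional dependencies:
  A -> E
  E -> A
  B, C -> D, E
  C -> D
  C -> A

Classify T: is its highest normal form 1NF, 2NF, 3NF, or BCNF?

Candidate key: {B, C}. Prime attributes: {B, C}.
For A -> E we have {A}⁺ = {A, E}; {A} is not a superkey, so BCNF fails.
A -> E determines the non-prime attribute {E} from a non-superkey — 3NF is violated.
The proper key subset {C} of {B, C} determines non-prime {A, D, E}, so the relation is not even in 2NF.

1NF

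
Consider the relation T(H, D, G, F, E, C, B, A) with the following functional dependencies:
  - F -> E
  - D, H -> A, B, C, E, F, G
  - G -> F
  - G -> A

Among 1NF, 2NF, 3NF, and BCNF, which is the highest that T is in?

Candidate key: {D, H}. Prime attributes: {D, H}.
F -> E breaks BCNF: {F}⁺ = {E, F}, so {F} is not a superkey.
F -> E determines the non-prime attribute {E} from a non-superkey — 3NF is violated.
Checking every proper subset of each key, none determines a non-prime attribute — 2NF is satisfied.

2NF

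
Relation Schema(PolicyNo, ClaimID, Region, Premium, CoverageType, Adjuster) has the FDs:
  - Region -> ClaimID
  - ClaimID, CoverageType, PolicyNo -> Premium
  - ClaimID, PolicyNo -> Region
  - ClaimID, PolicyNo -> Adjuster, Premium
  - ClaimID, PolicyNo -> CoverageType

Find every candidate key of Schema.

{ClaimID, PolicyNo}, {PolicyNo, Region}

Attributes never on any right-hand side: {PolicyNo} — every candidate key must contain it.
{ClaimID, PolicyNo}⁺ = {Adjuster, ClaimID, CoverageType, PolicyNo, Premium, Region}, which is every attribute, so {ClaimID, PolicyNo} is a candidate key.
{PolicyNo, Region}⁺ = {Adjuster, ClaimID, CoverageType, PolicyNo, Premium, Region}, which is every attribute, so {PolicyNo, Region} is a candidate key.
No proper subset of any of these is a key, and no other minimal superkey exists.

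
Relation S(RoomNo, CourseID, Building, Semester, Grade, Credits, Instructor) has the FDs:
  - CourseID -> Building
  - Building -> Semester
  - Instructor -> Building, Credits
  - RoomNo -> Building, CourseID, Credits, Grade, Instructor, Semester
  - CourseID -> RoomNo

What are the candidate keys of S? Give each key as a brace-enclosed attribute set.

{CourseID}, {RoomNo}

{CourseID} is a candidate key since {CourseID}⁺ = {Building, CourseID, Credits, Grade, Instructor, RoomNo, Semester} covers every attribute.
{RoomNo} is a candidate key since {RoomNo}⁺ = {Building, CourseID, Credits, Grade, Instructor, RoomNo, Semester} covers every attribute.
Any other superkey properly contains one of these, so there are no further candidate keys.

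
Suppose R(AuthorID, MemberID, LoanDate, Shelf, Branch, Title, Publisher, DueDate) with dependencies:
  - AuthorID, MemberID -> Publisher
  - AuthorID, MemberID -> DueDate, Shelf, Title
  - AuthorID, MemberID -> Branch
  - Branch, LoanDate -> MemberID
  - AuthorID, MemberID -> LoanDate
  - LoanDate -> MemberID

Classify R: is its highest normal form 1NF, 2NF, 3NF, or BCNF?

Candidate keys: {AuthorID, LoanDate}, {AuthorID, MemberID}. Prime attributes: {AuthorID, LoanDate, MemberID}.
For Branch, LoanDate -> MemberID we have {Branch, LoanDate}⁺ = {Branch, LoanDate, MemberID}; {Branch, LoanDate} is not a superkey, so BCNF fails.
Its right-hand attributes {MemberID} are all prime, as are those of every other non-superkey FD — the relation is in 3NF.

3NF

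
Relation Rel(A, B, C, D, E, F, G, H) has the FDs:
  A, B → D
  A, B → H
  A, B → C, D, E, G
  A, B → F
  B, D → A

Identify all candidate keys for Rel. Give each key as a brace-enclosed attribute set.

{A, B}, {B, D}

Attributes never on any right-hand side: {B} — every candidate key must contain it.
{A, B}⁺ = {A, B, C, D, E, F, G, H}, which is every attribute, so {A, B} is a candidate key.
{B, D}⁺ = {A, B, C, D, E, F, G, H}, which is every attribute, so {B, D} is a candidate key.
No proper subset of any of these is a key, and no other minimal superkey exists.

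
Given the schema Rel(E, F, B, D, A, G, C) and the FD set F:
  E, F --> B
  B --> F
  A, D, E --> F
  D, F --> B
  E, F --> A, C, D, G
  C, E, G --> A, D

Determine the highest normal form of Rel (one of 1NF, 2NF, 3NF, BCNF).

3NF

Candidate keys: {A, D, E}, {B, E}, {C, E, G}, {E, F}. Prime attributes: {A, B, C, D, E, F, G}.
For B --> F we have {B}⁺ = {B, F}; {B} is not a superkey, so BCNF fails.
Its right-hand attributes {F} are all prime, as are those of every other non-superkey FD — the relation is in 3NF.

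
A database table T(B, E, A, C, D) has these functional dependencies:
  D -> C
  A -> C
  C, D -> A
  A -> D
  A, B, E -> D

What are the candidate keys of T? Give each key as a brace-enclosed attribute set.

{A, B, E}, {B, D, E}

No FD produces {B, E}, so they must be in every candidate key.
{A, B, E} is a candidate key since {A, B, E}⁺ = {A, B, C, D, E} covers every attribute.
{B, D, E} is a candidate key since {B, D, E}⁺ = {A, B, C, D, E} covers every attribute.
These are minimal and exhaustive — every other superkey contains one of them.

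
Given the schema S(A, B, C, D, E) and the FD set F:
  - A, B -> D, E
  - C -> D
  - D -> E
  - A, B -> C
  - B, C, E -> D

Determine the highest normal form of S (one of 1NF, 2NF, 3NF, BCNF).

2NF

Candidate key: {A, B}. Prime attributes: {A, B}.
C -> D: {C}⁺ = {C, D, E}, which is not all of the attributes, so the left side is not a superkey — BCNF is violated.
Because {D} is non-prime and the left side of C -> D is not a superkey, the relation is not in 3NF.
No proper subset of a key has a non-prime attribute in its closure, so there is no partial dependency; 2NF holds.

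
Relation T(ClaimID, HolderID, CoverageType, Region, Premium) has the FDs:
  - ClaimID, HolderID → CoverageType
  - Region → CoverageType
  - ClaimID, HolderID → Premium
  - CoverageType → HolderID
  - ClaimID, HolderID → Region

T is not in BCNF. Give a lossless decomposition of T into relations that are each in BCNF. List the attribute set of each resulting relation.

Candidate keys of the original relation: {ClaimID, CoverageType}, {ClaimID, HolderID}, {ClaimID, Region}.
{ClaimID, CoverageType, HolderID, Premium, Region}: {Region} determines {CoverageType, HolderID, Region} here but is not a superkey — split on Region → CoverageType, HolderID, giving {CoverageType, HolderID, Region} and {ClaimID, Premium, Region}.
{CoverageType, HolderID, Region}: {CoverageType} determines {CoverageType, HolderID} here but is not a superkey — split on CoverageType → HolderID, giving {CoverageType, HolderID} and {CoverageType, Region}.
{CoverageType, HolderID} is in BCNF.
{CoverageType, Region} is in BCNF.
{ClaimID, Premium, Region} is in BCNF.

{ClaimID, Premium, Region}; {CoverageType, HolderID}; {CoverageType, Region}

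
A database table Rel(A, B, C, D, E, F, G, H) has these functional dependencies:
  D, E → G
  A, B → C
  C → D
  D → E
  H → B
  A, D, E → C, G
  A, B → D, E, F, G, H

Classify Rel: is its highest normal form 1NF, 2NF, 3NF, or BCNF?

2NF

Candidate keys: {A, B}, {A, H}. Prime attributes: {A, B, H}.
For D, E → G we have {D, E}⁺ = {D, E, G}; {D, E} is not a superkey, so BCNF fails.
D, E → G has non-prime {G} on the right and a non-superkey on the left, so 3NF fails.
No non-prime attribute depends on a proper subset of any candidate key, so 2NF holds.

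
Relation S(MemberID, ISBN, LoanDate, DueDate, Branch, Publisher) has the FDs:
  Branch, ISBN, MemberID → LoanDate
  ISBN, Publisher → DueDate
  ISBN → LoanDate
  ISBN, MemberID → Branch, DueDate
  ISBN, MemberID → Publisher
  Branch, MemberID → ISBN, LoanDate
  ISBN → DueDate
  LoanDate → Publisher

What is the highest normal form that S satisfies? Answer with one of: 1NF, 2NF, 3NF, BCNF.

Candidate keys: {Branch, MemberID}, {ISBN, MemberID}. Prime attributes: {Branch, ISBN, MemberID}.
For ISBN, Publisher → DueDate we have {ISBN, Publisher}⁺ = {DueDate, ISBN, LoanDate, Publisher}; {ISBN, Publisher} is not a superkey, so BCNF fails.
ISBN, Publisher → DueDate has non-prime {DueDate} on the right and a non-superkey on the left, so 3NF fails.
{ISBN} is a proper subset of the key {ISBN, MemberID}, and {ISBN}⁺ contains the non-prime attributes {DueDate, LoanDate, Publisher} — a partial dependency, so 2NF is violated.

1NF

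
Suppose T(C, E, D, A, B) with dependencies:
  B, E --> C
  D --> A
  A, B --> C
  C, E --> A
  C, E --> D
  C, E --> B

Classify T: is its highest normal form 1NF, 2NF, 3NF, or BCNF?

Candidate keys: {B, E}, {C, E}. Prime attributes: {B, C, E}.
For D --> A we have {D}⁺ = {A, D}; {D} is not a superkey, so BCNF fails.
Because {A} is non-prime and the left side of D --> A is not a superkey, the relation is not in 3NF.
No proper subset of a key has a non-prime attribute in its closure, so there is no partial dependency; 2NF holds.

2NF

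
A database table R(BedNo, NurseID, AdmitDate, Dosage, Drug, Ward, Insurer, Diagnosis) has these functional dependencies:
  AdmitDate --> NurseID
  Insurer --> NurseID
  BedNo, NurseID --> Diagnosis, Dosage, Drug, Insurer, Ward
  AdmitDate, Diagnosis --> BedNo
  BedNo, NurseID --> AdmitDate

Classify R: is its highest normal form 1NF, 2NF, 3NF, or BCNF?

3NF

Candidate keys: {AdmitDate, BedNo}, {AdmitDate, Diagnosis}, {BedNo, Insurer}, {BedNo, NurseID}. Prime attributes: {AdmitDate, BedNo, Diagnosis, Insurer, NurseID}.
AdmitDate --> NurseID breaks BCNF: {AdmitDate}⁺ = {AdmitDate, NurseID}, so {AdmitDate} is not a superkey.
Its right-hand attributes {NurseID} are all prime, as are those of every other non-superkey FD — the relation is in 3NF.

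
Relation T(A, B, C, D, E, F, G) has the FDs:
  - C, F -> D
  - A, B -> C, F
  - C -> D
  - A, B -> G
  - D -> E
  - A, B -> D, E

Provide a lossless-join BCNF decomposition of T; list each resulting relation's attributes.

Candidate key of the original relation: {A, B}.
{A, B, C, D, E, F, G}: {C, F} determines {C, D, E, F} here but is not a superkey — split on C, F -> D, E, giving {C, D, E, F} and {A, B, C, F, G}.
{C, D, E, F}: {C} determines {C, D, E} here but is not a superkey — split on C -> D, E, giving {C, D, E} and {C, F}.
{C, D, E}: {D} determines {D, E} here but is not a superkey — split on D -> E, giving {D, E} and {C, D}.
{D, E} has no BCNF violation.
{C, D} has no BCNF violation.
{C, F} has no BCNF violation.
{A, B, C, F, G} has no BCNF violation.

{A, B, C, F, G}; {C, D}; {D, E}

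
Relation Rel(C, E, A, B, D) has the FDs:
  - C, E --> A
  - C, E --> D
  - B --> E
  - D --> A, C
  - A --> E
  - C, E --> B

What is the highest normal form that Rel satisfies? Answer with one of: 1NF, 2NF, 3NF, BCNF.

Candidate keys: {A, C}, {B, C}, {C, E}, {D}. Prime attributes: {A, B, C, D, E}.
B --> E breaks BCNF: {B}⁺ = {B, E}, so {B} is not a superkey.
Its right-hand attributes {E} are all prime, as are those of every other non-superkey FD — the relation is in 3NF.

3NF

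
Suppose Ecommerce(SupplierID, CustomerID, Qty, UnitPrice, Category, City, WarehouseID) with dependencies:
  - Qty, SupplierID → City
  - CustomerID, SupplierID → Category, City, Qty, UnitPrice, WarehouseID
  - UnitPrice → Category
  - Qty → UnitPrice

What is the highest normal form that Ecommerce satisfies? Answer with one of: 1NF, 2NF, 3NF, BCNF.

Candidate key: {CustomerID, SupplierID}. Prime attributes: {CustomerID, SupplierID}.
Qty, SupplierID → City breaks BCNF: {Qty, SupplierID}⁺ = {Category, City, Qty, SupplierID, UnitPrice}, so {Qty, SupplierID} is not a superkey.
Qty, SupplierID → City determines the non-prime attribute {City} from a non-superkey — 3NF is violated.
No non-prime attribute depends on a proper subset of any candidate key, so 2NF holds.

2NF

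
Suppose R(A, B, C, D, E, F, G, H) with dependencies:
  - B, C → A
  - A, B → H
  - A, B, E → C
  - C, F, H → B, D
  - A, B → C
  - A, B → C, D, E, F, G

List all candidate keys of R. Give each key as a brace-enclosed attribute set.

{A, B} is a candidate key since {A, B}⁺ = {A, B, C, D, E, F, G, H} covers every attribute.
{B, C} is a candidate key since {B, C}⁺ = {A, B, C, D, E, F, G, H} covers every attribute.
{C, F, H} is a candidate key since {C, F, H}⁺ = {A, B, C, D, E, F, G, H} covers every attribute.
Any other superkey properly contains one of these, so there are no further candidate keys.

{A, B}, {B, C}, {C, F, H}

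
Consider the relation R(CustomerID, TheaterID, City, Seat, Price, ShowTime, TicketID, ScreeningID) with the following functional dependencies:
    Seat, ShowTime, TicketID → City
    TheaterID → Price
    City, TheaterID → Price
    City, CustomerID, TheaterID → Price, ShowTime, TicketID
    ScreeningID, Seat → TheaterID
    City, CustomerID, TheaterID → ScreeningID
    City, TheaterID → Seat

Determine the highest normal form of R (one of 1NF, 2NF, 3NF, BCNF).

Candidate keys: {City, CustomerID, ScreeningID, Seat}, {City, CustomerID, TheaterID}, {CustomerID, ScreeningID, Seat, ShowTime, TicketID}, {CustomerID, Seat, ShowTime, TheaterID, TicketID}. Prime attributes: {City, CustomerID, ScreeningID, Seat, ShowTime, TheaterID, TicketID}.
Seat, ShowTime, TicketID → City breaks BCNF: {Seat, ShowTime, TicketID}⁺ = {City, Seat, ShowTime, TicketID}, so {Seat, ShowTime, TicketID} is not a superkey.
TheaterID → Price determines the non-prime attribute {Price} from a non-superkey — 3NF is violated.
Since {TheaterID} ⊂ {City, CustomerID, TheaterID} and {TheaterID}⁺ ⊇ {Price} with {Price} non-prime, there is a partial dependency; 2NF fails.

1NF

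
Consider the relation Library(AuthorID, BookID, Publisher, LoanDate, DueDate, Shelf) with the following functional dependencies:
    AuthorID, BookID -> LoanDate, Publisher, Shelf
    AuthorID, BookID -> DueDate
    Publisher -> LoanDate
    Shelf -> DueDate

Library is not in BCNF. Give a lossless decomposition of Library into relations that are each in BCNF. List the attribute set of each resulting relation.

{AuthorID, BookID, Publisher, Shelf}; {DueDate, Shelf}; {LoanDate, Publisher}

Candidate key of the original relation: {AuthorID, BookID}.
Within {AuthorID, BookID, DueDate, LoanDate, Publisher, Shelf}: {Publisher}⁺ ∩ {AuthorID, BookID, DueDate, LoanDate, Publisher, Shelf} = {LoanDate, Publisher}, not the whole set, so Publisher -> LoanDate violates BCNF; decompose into {LoanDate, Publisher} and {AuthorID, BookID, DueDate, Publisher, Shelf}.
{LoanDate, Publisher}: every determinant is a superkey — BCNF.
Within {AuthorID, BookID, DueDate, Publisher, Shelf}: {Shelf}⁺ ∩ {AuthorID, BookID, DueDate, Publisher, Shelf} = {DueDate, Shelf}, not the whole set, so Shelf -> DueDate violates BCNF; decompose into {DueDate, Shelf} and {AuthorID, BookID, Publisher, Shelf}.
{DueDate, Shelf}: every determinant is a superkey — BCNF.
{AuthorID, BookID, Publisher, Shelf}: every determinant is a superkey — BCNF.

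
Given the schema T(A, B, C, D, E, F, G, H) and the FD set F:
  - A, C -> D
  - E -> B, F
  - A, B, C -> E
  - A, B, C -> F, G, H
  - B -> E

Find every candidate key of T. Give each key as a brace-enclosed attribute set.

No FD produces {A, C}, so they must be in every candidate key.
Closure of {A, B, C} is {A, B, C, D, E, F, G, H}, the whole schema; {A, B, C} is a candidate key.
Closure of {A, C, E} is {A, B, C, D, E, F, G, H}, the whole schema; {A, C, E} is a candidate key.
These are minimal and exhaustive — every other superkey contains one of them.

{A, B, C}, {A, C, E}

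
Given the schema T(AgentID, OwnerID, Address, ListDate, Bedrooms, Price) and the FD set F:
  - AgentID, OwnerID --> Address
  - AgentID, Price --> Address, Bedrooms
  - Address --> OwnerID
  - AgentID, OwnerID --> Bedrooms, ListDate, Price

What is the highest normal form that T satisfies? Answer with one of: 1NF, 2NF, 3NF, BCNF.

3NF

Candidate keys: {Address, AgentID}, {AgentID, OwnerID}, {AgentID, Price}. Prime attributes: {Address, AgentID, OwnerID, Price}.
Address --> OwnerID breaks BCNF: {Address}⁺ = {Address, OwnerID}, so {Address} is not a superkey.
Its right-hand attributes {OwnerID} are all prime, as are those of every other non-superkey FD — the relation is in 3NF.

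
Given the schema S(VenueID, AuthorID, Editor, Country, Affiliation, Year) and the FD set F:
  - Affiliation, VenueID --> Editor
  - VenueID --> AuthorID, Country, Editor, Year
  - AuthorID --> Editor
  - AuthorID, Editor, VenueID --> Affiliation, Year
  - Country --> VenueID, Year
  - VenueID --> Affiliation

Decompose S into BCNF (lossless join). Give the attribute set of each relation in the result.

Candidate keys of the original relation: {Country}, {VenueID}.
{Affiliation, AuthorID, Country, Editor, VenueID, Year}: {AuthorID} determines {AuthorID, Editor} here but is not a superkey — split on AuthorID --> Editor, giving {AuthorID, Editor} and {Affiliation, AuthorID, Country, VenueID, Year}.
{AuthorID, Editor}: every determinant is a superkey — BCNF.
{Affiliation, AuthorID, Country, VenueID, Year}: every determinant is a superkey — BCNF.

{Affiliation, AuthorID, Country, VenueID, Year}; {AuthorID, Editor}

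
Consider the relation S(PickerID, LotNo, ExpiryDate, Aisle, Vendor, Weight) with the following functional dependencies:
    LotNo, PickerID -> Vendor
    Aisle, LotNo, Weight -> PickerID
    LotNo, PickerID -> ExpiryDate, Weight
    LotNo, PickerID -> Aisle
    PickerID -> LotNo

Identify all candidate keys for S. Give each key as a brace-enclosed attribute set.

{Aisle, LotNo, Weight}, {PickerID}

{PickerID}⁺ = {Aisle, ExpiryDate, LotNo, PickerID, Vendor, Weight}, which is every attribute, so {PickerID} is a candidate key.
{Aisle, LotNo, Weight}⁺ = {Aisle, ExpiryDate, LotNo, PickerID, Vendor, Weight}, which is every attribute, so {Aisle, LotNo, Weight} is a candidate key.
No proper subset of any of these is a key, and no other minimal superkey exists.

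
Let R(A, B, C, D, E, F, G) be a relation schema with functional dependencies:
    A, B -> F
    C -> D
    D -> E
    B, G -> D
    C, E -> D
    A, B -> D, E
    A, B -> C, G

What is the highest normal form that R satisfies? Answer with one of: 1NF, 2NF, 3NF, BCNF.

Candidate key: {A, B}. Prime attributes: {A, B}.
For C -> D we have {C}⁺ = {C, D, E}; {C} is not a superkey, so BCNF fails.
C -> D determines the non-prime attribute {D} from a non-superkey — 3NF is violated.
No proper subset of a key has a non-prime attribute in its closure, so there is no partial dependency; 2NF holds.

2NF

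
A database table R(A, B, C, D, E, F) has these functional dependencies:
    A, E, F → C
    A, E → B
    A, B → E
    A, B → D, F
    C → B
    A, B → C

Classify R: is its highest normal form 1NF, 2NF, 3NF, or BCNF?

Candidate keys: {A, B}, {A, C}, {A, E}. Prime attributes: {A, B, C, E}.
C → B: {C}⁺ = {B, C}, which is not all of the attributes, so the left side is not a superkey — BCNF is violated.
Since {B} ⊆ prime attributes and every other non-superkey FD also has a prime right side, the schema is in 3NF.

3NF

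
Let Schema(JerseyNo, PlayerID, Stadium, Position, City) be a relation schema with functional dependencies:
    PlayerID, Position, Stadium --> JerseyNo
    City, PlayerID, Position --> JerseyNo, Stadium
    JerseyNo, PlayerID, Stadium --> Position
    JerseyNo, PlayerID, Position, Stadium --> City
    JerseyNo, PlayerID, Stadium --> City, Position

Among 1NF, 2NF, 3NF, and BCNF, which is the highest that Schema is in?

BCNF

Candidate keys: {City, PlayerID, Position}, {JerseyNo, PlayerID, Stadium}, {PlayerID, Position, Stadium}. Prime attributes: {City, JerseyNo, PlayerID, Position, Stadium}.
Each dependency's left side is a superkey — BCNF holds.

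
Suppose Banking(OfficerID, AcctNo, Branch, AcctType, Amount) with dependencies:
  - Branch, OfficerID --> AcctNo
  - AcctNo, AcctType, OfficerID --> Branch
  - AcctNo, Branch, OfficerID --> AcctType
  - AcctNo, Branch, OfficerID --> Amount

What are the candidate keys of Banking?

{AcctNo, AcctType, OfficerID}, {Branch, OfficerID}

Attributes never on any right-hand side: {OfficerID} — every candidate key must contain it.
Closure of {Branch, OfficerID} is {AcctNo, AcctType, Amount, Branch, OfficerID}, the whole schema; {Branch, OfficerID} is a candidate key.
Closure of {AcctNo, AcctType, OfficerID} is {AcctNo, AcctType, Amount, Branch, OfficerID}, the whole schema; {AcctNo, AcctType, OfficerID} is a candidate key.
No proper subset of any of these is a key, and no other minimal superkey exists.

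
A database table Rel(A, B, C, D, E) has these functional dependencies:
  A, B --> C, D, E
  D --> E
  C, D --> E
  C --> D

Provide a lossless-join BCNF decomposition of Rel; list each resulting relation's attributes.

Candidate key of the original relation: {A, B}.
In {A, B, C, D, E}, {D} is not a superkey ({D}⁺ restricted to this set is {D, E}), so split on D --> E into {D, E} and {A, B, C, D}.
{D, E}: every determinant is a superkey — BCNF.
In {A, B, C, D}, {C} is not a superkey ({C}⁺ restricted to this set is {C, D}), so split on C --> D into {C, D} and {A, B, C}.
{C, D}: every determinant is a superkey — BCNF.
{A, B, C}: every determinant is a superkey — BCNF.

{A, B, C}; {C, D}; {D, E}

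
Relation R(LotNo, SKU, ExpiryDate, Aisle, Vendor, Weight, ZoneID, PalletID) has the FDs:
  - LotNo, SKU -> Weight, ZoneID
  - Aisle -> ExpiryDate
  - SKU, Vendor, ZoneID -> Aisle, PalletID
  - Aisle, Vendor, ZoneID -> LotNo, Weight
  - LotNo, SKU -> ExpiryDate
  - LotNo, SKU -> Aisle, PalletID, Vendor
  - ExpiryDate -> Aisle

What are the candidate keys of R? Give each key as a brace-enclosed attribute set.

{LotNo, SKU}, {SKU, Vendor, ZoneID}

{SKU} never appears on the right of any FD, so every key must include it.
{LotNo, SKU} is a candidate key since {LotNo, SKU}⁺ = {Aisle, ExpiryDate, LotNo, PalletID, SKU, Vendor, Weight, ZoneID} covers every attribute.
{SKU, Vendor, ZoneID} is a candidate key since {SKU, Vendor, ZoneID}⁺ = {Aisle, ExpiryDate, LotNo, PalletID, SKU, Vendor, Weight, ZoneID} covers every attribute.
Any other superkey properly contains one of these, so there are no further candidate keys.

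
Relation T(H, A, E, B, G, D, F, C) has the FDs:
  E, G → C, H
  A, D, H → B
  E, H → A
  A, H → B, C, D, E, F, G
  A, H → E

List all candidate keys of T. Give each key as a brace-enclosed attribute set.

{A, H} is a candidate key since {A, H}⁺ = {A, B, C, D, E, F, G, H} covers every attribute.
{E, G} is a candidate key since {E, G}⁺ = {A, B, C, D, E, F, G, H} covers every attribute.
{E, H} is a candidate key since {E, H}⁺ = {A, B, C, D, E, F, G, H} covers every attribute.
No proper subset of any of these is a key, and no other minimal superkey exists.

{A, H}, {E, G}, {E, H}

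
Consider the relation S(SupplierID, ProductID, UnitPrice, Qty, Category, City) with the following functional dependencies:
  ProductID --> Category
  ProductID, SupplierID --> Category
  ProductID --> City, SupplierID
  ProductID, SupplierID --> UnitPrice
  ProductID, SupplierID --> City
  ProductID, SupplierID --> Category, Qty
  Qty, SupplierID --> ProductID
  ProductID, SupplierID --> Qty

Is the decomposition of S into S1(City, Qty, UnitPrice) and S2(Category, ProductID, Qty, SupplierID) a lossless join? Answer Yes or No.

No

The shared attributes are {Qty} and {Qty}⁺ = {Qty}.
Neither S1 nor S2 is contained in that closure, so the decomposition is lossy.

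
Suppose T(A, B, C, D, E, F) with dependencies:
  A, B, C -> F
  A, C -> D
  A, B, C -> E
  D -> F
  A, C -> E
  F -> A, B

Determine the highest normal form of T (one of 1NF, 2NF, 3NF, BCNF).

Candidate keys: {A, C}, {C, D}, {C, F}. Prime attributes: {A, C, D, F}.
For D -> F we have {D}⁺ = {A, B, D, F}; {D} is not a superkey, so BCNF fails.
Because {B} is non-prime and the left side of F -> A, B is not a superkey, the relation is not in 3NF.
Since {D} ⊂ {C, D} and {D}⁺ ⊇ {B} with {B} non-prime, there is a partial dependency; 2NF fails.

1NF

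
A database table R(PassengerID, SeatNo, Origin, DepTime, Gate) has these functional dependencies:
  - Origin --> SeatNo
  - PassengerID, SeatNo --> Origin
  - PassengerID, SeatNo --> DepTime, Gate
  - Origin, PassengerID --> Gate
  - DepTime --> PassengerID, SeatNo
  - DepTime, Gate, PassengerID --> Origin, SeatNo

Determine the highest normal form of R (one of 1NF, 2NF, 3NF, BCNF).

Candidate keys: {DepTime}, {Origin, PassengerID}, {PassengerID, SeatNo}. Prime attributes: {DepTime, Origin, PassengerID, SeatNo}.
Origin --> SeatNo: {Origin}⁺ = {Origin, SeatNo}, which is not all of the attributes, so the left side is not a superkey — BCNF is violated.
Its right-hand attributes {SeatNo} are all prime, as are those of every other non-superkey FD — the relation is in 3NF.

3NF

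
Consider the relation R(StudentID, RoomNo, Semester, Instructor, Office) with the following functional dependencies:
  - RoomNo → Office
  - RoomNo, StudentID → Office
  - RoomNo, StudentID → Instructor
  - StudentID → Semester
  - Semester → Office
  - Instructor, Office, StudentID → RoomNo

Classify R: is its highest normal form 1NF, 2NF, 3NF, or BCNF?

1NF

Candidate keys: {Instructor, StudentID}, {RoomNo, StudentID}. Prime attributes: {Instructor, RoomNo, StudentID}.
RoomNo → Office breaks BCNF: {RoomNo}⁺ = {Office, RoomNo}, so {RoomNo} is not a superkey.
RoomNo → Office has non-prime {Office} on the right and a non-superkey on the left, so 3NF fails.
{StudentID} is a proper subset of the key {Instructor, StudentID}, and {StudentID}⁺ contains the non-prime attributes {Office, Semester} — a partial dependency, so 2NF is violated.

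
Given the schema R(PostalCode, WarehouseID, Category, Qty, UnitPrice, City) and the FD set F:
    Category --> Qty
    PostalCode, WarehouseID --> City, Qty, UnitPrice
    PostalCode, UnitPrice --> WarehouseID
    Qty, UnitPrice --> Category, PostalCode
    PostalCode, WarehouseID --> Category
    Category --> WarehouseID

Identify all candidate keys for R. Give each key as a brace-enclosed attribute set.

{Category, PostalCode}⁺ = {Category, City, PostalCode, Qty, UnitPrice, WarehouseID}, which is every attribute, so {Category, PostalCode} is a candidate key.
{Category, UnitPrice}⁺ = {Category, City, PostalCode, Qty, UnitPrice, WarehouseID}, which is every attribute, so {Category, UnitPrice} is a candidate key.
{PostalCode, UnitPrice}⁺ = {Category, City, PostalCode, Qty, UnitPrice, WarehouseID}, which is every attribute, so {PostalCode, UnitPrice} is a candidate key.
{PostalCode, WarehouseID}⁺ = {Category, City, PostalCode, Qty, UnitPrice, WarehouseID}, which is every attribute, so {PostalCode, WarehouseID} is a candidate key.
{Qty, UnitPrice}⁺ = {Category, City, PostalCode, Qty, UnitPrice, WarehouseID}, which is every attribute, so {Qty, UnitPrice} is a candidate key.
These are minimal and exhaustive — every other superkey contains one of them.

{Category, PostalCode}, {Category, UnitPrice}, {PostalCode, UnitPrice}, {PostalCode, WarehouseID}, {Qty, UnitPrice}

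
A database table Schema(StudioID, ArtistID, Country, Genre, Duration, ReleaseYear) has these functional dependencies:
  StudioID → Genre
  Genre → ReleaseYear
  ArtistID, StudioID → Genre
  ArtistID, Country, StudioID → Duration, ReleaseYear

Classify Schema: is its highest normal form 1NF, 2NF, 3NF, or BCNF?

1NF

Candidate key: {ArtistID, Country, StudioID}. Prime attributes: {ArtistID, Country, StudioID}.
StudioID → Genre: {StudioID}⁺ = {Genre, ReleaseYear, StudioID}, which is not all of the attributes, so the left side is not a superkey — BCNF is violated.
Because {Genre} is non-prime and the left side of StudioID → Genre is not a superkey, the relation is not in 3NF.
Since {StudioID} ⊂ {ArtistID, Country, StudioID} and {StudioID}⁺ ⊇ {Genre, ReleaseYear} with {Genre, ReleaseYear} non-prime, there is a partial dependency; 2NF fails.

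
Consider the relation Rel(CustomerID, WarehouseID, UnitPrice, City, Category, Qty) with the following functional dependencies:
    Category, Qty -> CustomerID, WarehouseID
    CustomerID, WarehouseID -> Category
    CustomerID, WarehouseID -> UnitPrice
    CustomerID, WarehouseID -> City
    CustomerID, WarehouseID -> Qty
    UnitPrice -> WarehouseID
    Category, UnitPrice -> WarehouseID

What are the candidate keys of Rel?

{Category, Qty}, {CustomerID, UnitPrice}, {CustomerID, WarehouseID}

Closure of {Category, Qty} is {Category, City, CustomerID, Qty, UnitPrice, WarehouseID}, the whole schema; {Category, Qty} is a candidate key.
Closure of {CustomerID, UnitPrice} is {Category, City, CustomerID, Qty, UnitPrice, WarehouseID}, the whole schema; {CustomerID, UnitPrice} is a candidate key.
Closure of {CustomerID, WarehouseID} is {Category, City, CustomerID, Qty, UnitPrice, WarehouseID}, the whole schema; {CustomerID, WarehouseID} is a candidate key.
These are minimal and exhaustive — every other superkey contains one of them.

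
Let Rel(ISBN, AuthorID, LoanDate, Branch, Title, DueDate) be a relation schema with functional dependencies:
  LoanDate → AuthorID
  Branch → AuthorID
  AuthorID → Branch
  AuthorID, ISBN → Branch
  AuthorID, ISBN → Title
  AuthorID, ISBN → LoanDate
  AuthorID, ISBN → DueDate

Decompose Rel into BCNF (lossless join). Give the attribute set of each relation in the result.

Candidate keys of the original relation: {AuthorID, ISBN}, {Branch, ISBN}, {ISBN, LoanDate}.
{AuthorID, Branch, DueDate, ISBN, LoanDate, Title}: {LoanDate} determines {AuthorID, Branch, LoanDate} here but is not a superkey — split on LoanDate → AuthorID, Branch, giving {AuthorID, Branch, LoanDate} and {DueDate, ISBN, LoanDate, Title}.
{AuthorID, Branch, LoanDate}: {Branch} determines {AuthorID, Branch} here but is not a superkey — split on Branch → AuthorID, giving {AuthorID, Branch} and {Branch, LoanDate}.
{AuthorID, Branch} is in BCNF.
{Branch, LoanDate} is in BCNF.
{DueDate, ISBN, LoanDate, Title} is in BCNF.

{AuthorID, Branch}; {Branch, LoanDate}; {DueDate, ISBN, LoanDate, Title}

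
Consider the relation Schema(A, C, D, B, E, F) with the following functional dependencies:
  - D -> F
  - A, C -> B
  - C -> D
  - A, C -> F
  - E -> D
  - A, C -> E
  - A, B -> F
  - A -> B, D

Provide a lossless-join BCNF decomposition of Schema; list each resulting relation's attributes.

{A, B}; {A, C, E}; {C, D}; {D, F}

Candidate key of the original relation: {A, C}.
Within {A, B, C, D, E, F}: {D}⁺ ∩ {A, B, C, D, E, F} = {D, F}, not the whole set, so D -> F violates BCNF; decompose into {D, F} and {A, B, C, D, E}.
{D, F} is in BCNF.
Within {A, B, C, D, E}: {C}⁺ ∩ {A, B, C, D, E} = {C, D}, not the whole set, so C -> D violates BCNF; decompose into {C, D} and {A, B, C, E}.
{C, D} is in BCNF.
Within {A, B, C, E}: {A}⁺ ∩ {A, B, C, E} = {A, B}, not the whole set, so A -> B violates BCNF; decompose into {A, B} and {A, C, E}.
{A, B} is in BCNF.
{A, C, E} is in BCNF.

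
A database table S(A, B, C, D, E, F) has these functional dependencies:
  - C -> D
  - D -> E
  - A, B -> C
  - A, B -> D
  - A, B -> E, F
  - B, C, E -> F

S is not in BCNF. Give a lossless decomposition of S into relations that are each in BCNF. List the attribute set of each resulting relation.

Candidate key of the original relation: {A, B}.
In {A, B, C, D, E, F}, {C} is not a superkey ({C}⁺ restricted to this set is {C, D, E}), so split on C -> D, E into {C, D, E} and {A, B, C, F}.
In {C, D, E}, {D} is not a superkey ({D}⁺ restricted to this set is {D, E}), so split on D -> E into {D, E} and {C, D}.
{D, E} is in BCNF.
{C, D} is in BCNF.
In {A, B, C, F}, {B, C} is not a superkey ({B, C}⁺ restricted to this set is {B, C, F}), so split on B, C -> F into {B, C, F} and {A, B, C}.
{B, C, F} is in BCNF.
{A, B, C} is in BCNF.

{A, B, C}; {B, C, F}; {C, D}; {D, E}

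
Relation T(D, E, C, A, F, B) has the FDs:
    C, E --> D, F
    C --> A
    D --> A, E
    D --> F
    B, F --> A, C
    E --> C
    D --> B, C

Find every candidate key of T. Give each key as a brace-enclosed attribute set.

{D}, {E}

{D} is a candidate key since {D}⁺ = {A, B, C, D, E, F} covers every attribute.
{E} is a candidate key since {E}⁺ = {A, B, C, D, E, F} covers every attribute.
Any other superkey properly contains one of these, so there are no further candidate keys.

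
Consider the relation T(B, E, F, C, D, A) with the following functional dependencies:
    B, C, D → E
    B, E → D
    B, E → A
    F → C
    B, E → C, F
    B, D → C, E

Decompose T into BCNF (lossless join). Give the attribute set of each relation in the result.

{A, B, D, E, F}; {C, F}

Candidate keys of the original relation: {B, D}, {B, E}.
{A, B, C, D, E, F}: {F} determines {C, F} here but is not a superkey — split on F → C, giving {C, F} and {A, B, D, E, F}.
{C, F} has no BCNF violation.
{A, B, D, E, F} has no BCNF violation.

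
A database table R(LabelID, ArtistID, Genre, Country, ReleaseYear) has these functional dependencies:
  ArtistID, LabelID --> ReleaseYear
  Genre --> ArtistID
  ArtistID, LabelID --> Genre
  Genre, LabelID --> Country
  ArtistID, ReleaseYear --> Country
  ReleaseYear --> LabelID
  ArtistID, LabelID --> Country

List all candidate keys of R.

{ArtistID, LabelID}, {ArtistID, ReleaseYear}, {Genre, LabelID}, {Genre, ReleaseYear}

Closure of {ArtistID, LabelID} is {ArtistID, Country, Genre, LabelID, ReleaseYear}, the whole schema; {ArtistID, LabelID} is a candidate key.
Closure of {ArtistID, ReleaseYear} is {ArtistID, Country, Genre, LabelID, ReleaseYear}, the whole schema; {ArtistID, ReleaseYear} is a candidate key.
Closure of {Genre, LabelID} is {ArtistID, Country, Genre, LabelID, ReleaseYear}, the whole schema; {Genre, LabelID} is a candidate key.
Closure of {Genre, ReleaseYear} is {ArtistID, Country, Genre, LabelID, ReleaseYear}, the whole schema; {Genre, ReleaseYear} is a candidate key.
These are minimal and exhaustive — every other superkey contains one of them.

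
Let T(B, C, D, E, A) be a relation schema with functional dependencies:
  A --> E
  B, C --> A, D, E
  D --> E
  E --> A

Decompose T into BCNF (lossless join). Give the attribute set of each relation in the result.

Candidate key of the original relation: {B, C}.
Within {A, B, C, D, E}: {A}⁺ ∩ {A, B, C, D, E} = {A, E}, not the whole set, so A --> E violates BCNF; decompose into {A, E} and {A, B, C, D}.
{A, E} has no BCNF violation.
Within {A, B, C, D}: {D}⁺ ∩ {A, B, C, D} = {A, D}, not the whole set, so D --> A violates BCNF; decompose into {A, D} and {B, C, D}.
{A, D} has no BCNF violation.
{B, C, D} has no BCNF violation.

{A, D}; {A, E}; {B, C, D}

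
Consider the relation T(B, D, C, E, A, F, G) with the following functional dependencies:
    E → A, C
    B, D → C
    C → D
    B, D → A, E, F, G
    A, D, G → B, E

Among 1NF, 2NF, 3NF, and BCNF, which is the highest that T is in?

Candidate keys: {A, C, G}, {A, D, G}, {B, C}, {B, D}, {B, E}, {E, G}. Prime attributes: {A, B, C, D, E, G}.
E → A, C breaks BCNF: {E}⁺ = {A, C, D, E}, so {E} is not a superkey.
Its right-hand attributes {A, C} are all prime, as are those of every other non-superkey FD — the relation is in 3NF.

3NF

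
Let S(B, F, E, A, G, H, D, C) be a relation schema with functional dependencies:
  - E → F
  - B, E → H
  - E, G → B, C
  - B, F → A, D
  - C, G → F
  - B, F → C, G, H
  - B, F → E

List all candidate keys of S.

Closure of {B, E} is {A, B, C, D, E, F, G, H}, the whole schema; {B, E} is a candidate key.
Closure of {B, F} is {A, B, C, D, E, F, G, H}, the whole schema; {B, F} is a candidate key.
Closure of {E, G} is {A, B, C, D, E, F, G, H}, the whole schema; {E, G} is a candidate key.
Closure of {B, C, G} is {A, B, C, D, E, F, G, H}, the whole schema; {B, C, G} is a candidate key.
These are minimal and exhaustive — every other superkey contains one of them.

{B, C, G}, {B, E}, {B, F}, {E, G}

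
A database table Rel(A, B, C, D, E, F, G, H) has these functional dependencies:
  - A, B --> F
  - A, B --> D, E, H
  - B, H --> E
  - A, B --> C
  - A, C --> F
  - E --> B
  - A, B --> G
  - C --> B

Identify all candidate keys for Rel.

Attributes never on any right-hand side: {A} — every candidate key must contain it.
{A, B} is a candidate key since {A, B}⁺ = {A, B, C, D, E, F, G, H} covers every attribute.
{A, C} is a candidate key since {A, C}⁺ = {A, B, C, D, E, F, G, H} covers every attribute.
{A, E} is a candidate key since {A, E}⁺ = {A, B, C, D, E, F, G, H} covers every attribute.
Any other superkey properly contains one of these, so there are no further candidate keys.

{A, B}, {A, C}, {A, E}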